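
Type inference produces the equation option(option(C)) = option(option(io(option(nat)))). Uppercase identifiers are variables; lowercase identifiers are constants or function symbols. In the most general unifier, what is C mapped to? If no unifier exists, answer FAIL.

io(option(nat))

Decompose option/1: option(C) = option(io(option(nat))).
Decompose option/1: C = io(option(nat)).
Bind C := io(option(nat)).
MGU = { C := io(option(nat)) }, so C := io(option(nat)).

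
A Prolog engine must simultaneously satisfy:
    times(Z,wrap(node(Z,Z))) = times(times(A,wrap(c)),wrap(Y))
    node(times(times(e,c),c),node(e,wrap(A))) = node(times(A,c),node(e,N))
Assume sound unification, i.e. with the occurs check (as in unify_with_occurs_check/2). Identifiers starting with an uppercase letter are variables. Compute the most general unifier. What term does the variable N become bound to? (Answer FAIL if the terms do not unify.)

wrap(times(e,c))

Decompose times/2: Z = times(A,wrap(c)),  wrap(node(Z,Z)) = wrap(Y).
Bind Z := times(A,wrap(c)); substituting into the one remaining equation that mentions Z gives: wrap(node(times(A,wrap(c)),times(A,wrap(c)))) = wrap(Y).
Decompose wrap/1: node(times(A,wrap(c)),times(A,wrap(c))) = Y.
Bind Y := node(times(A,wrap(c)),times(A,wrap(c))); no other remaining equation mentions Y.
Decompose node/2: times(times(e,c),c) = times(A,c),  node(e,wrap(A)) = node(e,N).
Decompose times/2: times(e,c) = A,  c = c.
Bind A := times(e,c); substituting into the one remaining equation that mentions A gives: node(e,wrap(times(e,c))) = node(e,N). Substituting into the earlier bindings gives Z := times(times(e,c),wrap(c)), Y := node(times(times(e,c),wrap(c)),times(times(e,c),wrap(c))).
Delete trivial equation c = c.
Decompose node/2: e = e,  wrap(times(e,c)) = N.
Delete trivial equation e = e.
Bind N := wrap(times(e,c)).
MGU = { Z ↦ times(times(e,c),wrap(c)), Y ↦ node(times(times(e,c),wrap(c)),times(times(e,c),wrap(c))), A ↦ times(e,c), N ↦ wrap(times(e,c)) }, so N ↦ wrap(times(e,c)).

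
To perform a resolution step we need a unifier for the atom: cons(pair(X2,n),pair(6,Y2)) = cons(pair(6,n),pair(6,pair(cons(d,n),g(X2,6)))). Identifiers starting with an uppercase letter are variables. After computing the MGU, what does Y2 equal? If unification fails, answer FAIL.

Decompose cons/2: pair(X2,n) = pair(6,n),  pair(6,Y2) = pair(6,pair(cons(d,n),g(X2,6))).
Decompose pair/2: X2 = 6,  n = n.
Bind X2 := 6; substituting into the one remaining equation that mentions X2 gives: pair(6,Y2) = pair(6,pair(cons(d,n),g(6,6))).
Delete trivial equation n = n.
Decompose pair/2: 6 = 6,  Y2 = pair(cons(d,n),g(6,6)).
Delete trivial equation 6 = 6.
Bind Y2 := pair(cons(d,n),g(6,6)).
MGU = { X2 ↦ 6, Y2 ↦ pair(cons(d,n),g(6,6)) }, so Y2 ↦ pair(cons(d,n),g(6,6)).

pair(cons(d,n),g(6,6))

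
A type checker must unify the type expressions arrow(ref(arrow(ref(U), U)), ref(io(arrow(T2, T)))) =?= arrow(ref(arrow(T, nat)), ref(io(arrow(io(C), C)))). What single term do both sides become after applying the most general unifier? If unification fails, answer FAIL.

arrow(ref(arrow(ref(nat), nat)), ref(io(arrow(io(ref(nat)), ref(nat)))))

Decompose arrow/2: ref(arrow(ref(U), U)) =?= ref(arrow(T, nat)),  ref(io(arrow(T2, T))) =?= ref(io(arrow(io(C), C))).
Decompose ref/1: arrow(ref(U), U) =?= arrow(T, nat).
Decompose arrow/2: ref(U) =?= T,  U =?= nat.
Bind T := ref(U); substituting into the one remaining equation that mentions T gives: ref(io(arrow(T2, ref(U)))) =?= ref(io(arrow(io(C), C))).
Bind U := nat; substituting into the remaining equation gives: ref(io(arrow(T2, ref(nat)))) =?= ref(io(arrow(io(C), C))). Substituting into the earlier binding gives T := ref(nat).
Decompose ref/1: io(arrow(T2, ref(nat))) =?= io(arrow(io(C), C)).
Decompose io/1: arrow(T2, ref(nat)) =?= arrow(io(C), C).
Decompose arrow/2: T2 =?= io(C),  ref(nat) =?= C.
Bind T2 := io(C); no other remaining equation mentions T2.
Bind C := ref(nat). Substituting into the earlier binding gives T2 := io(ref(nat)).
Applying the MGU to either side gives arrow(ref(arrow(ref(nat), nat)), ref(io(arrow(io(ref(nat)), ref(nat))))).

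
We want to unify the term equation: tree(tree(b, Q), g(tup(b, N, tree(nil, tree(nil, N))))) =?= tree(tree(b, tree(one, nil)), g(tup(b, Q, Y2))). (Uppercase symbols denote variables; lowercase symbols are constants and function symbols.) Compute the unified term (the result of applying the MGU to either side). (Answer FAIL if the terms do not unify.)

tree(tree(b, tree(one, nil)), g(tup(b, tree(one, nil), tree(nil, tree(nil, tree(one, nil))))))

Decompose tree/2: tree(b, Q) =?= tree(b, tree(one, nil)),  g(tup(b, N, tree(nil, tree(nil, N)))) =?= g(tup(b, Q, Y2)).
Decompose tree/2: b =?= b,  Q =?= tree(one, nil).
Delete trivial equation b =?= b.
Bind Q := tree(one, nil); substituting into the remaining equation gives: g(tup(b, N, tree(nil, tree(nil, N)))) =?= g(tup(b, tree(one, nil), Y2)).
Decompose g/1: tup(b, N, tree(nil, tree(nil, N))) =?= tup(b, tree(one, nil), Y2).
Decompose tup/3: b =?= b,  N =?= tree(one, nil),  tree(nil, tree(nil, N)) =?= Y2.
Delete trivial equation b =?= b.
Bind N := tree(one, nil); substituting into the remaining equation gives: tree(nil, tree(nil, tree(one, nil))) =?= Y2.
Bind Y2 := tree(nil, tree(nil, tree(one, nil))).
Applying the MGU to either side gives tree(tree(b, tree(one, nil)), g(tup(b, tree(one, nil), tree(nil, tree(nil, tree(one, nil)))))).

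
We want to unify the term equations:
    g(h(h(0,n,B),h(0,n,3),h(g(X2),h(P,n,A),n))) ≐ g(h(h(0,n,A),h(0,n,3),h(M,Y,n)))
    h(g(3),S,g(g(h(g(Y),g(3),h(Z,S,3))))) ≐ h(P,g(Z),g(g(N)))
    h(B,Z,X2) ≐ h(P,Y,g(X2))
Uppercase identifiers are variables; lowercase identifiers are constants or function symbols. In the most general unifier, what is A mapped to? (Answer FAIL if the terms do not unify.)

FAIL

Decompose g/1: h(h(0,n,B),h(0,n,3),h(g(X2),h(P,n,A),n)) ≐ h(h(0,n,A),h(0,n,3),h(M,Y,n)).
Decompose h/3: h(0,n,B) ≐ h(0,n,A),  h(0,n,3) ≐ h(0,n,3),  h(g(X2),h(P,n,A),n) ≐ h(M,Y,n).
Decompose h/3: 0 ≐ 0,  n ≐ n,  B ≐ A.
Delete trivial equation 0 ≐ 0.
Delete trivial equation n ≐ n.
Bind B := A; substituting into the one remaining equation that mentions B gives: h(A,Z,X2) ≐ h(P,Y,g(X2)).
Delete trivial equation h(0,n,3) ≐ h(0,n,3).
Decompose h/3: g(X2) ≐ M,  h(P,n,A) ≐ Y,  n ≐ n.
Bind M := g(X2); no other remaining equation mentions M.
Bind Y := h(P,n,A); substituting into the 2 remaining equations that mention Y gives: h(g(3),S,g(g(h(g(h(P,n,A)),g(3),h(Z,S,3))))) ≐ h(P,g(Z),g(g(N))),  h(A,Z,X2) ≐ h(P,h(P,n,A),g(X2)).
Delete trivial equation n ≐ n.
Decompose h/3: g(3) ≐ P,  S ≐ g(Z),  g(g(h(g(h(P,n,A)),g(3),h(Z,S,3)))) ≐ g(g(N)).
Bind P := g(3); substituting into the 2 remaining equations that mention P gives: g(g(h(g(h(g(3),n,A)),g(3),h(Z,S,3)))) ≐ g(g(N)),  h(A,Z,X2) ≐ h(g(3),h(g(3),n,A),g(X2)). Substituting into the earlier binding gives Y := h(g(3),n,A).
Bind S := g(Z); substituting into the one remaining equation that mentions S gives: g(g(h(g(h(g(3),n,A)),g(3),h(Z,g(Z),3)))) ≐ g(g(N)).
Decompose g/1: g(h(g(h(g(3),n,A)),g(3),h(Z,g(Z),3))) ≐ g(N).
Decompose g/1: h(g(h(g(3),n,A)),g(3),h(Z,g(Z),3)) ≐ N.
Bind N := h(g(h(g(3),n,A)),g(3),h(Z,g(Z),3)); no other remaining equation mentions N.
Decompose h/3: A ≐ g(3),  Z ≐ h(g(3),n,A),  X2 ≐ g(X2).
Bind A := g(3); substituting into the one remaining equation that mentions A gives: Z ≐ h(g(3),n,g(3)). Substituting into the earlier bindings gives B := g(3), Y := h(g(3),n,g(3)), N := h(g(h(g(3),n,g(3))),g(3),h(Z,g(Z),3)).
Bind Z := h(g(3),n,g(3)); no other remaining equation mentions Z. Substituting into the earlier bindings gives S := g(h(g(3),n,g(3))), N := h(g(h(g(3),n,g(3))),g(3),h(h(g(3),n,g(3)),g(h(g(3),n,g(3))),3)).
Occurs check fails: X2 occurs in g(X2); the equation X2 ≐ g(X2) has no finite solution.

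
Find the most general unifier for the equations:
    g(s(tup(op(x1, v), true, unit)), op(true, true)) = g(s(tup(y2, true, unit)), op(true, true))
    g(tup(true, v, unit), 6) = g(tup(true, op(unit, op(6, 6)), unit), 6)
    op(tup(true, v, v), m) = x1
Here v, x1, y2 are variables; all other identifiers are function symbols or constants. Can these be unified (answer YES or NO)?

YES

Decompose g/2: s(tup(op(x1, v), true, unit)) = s(tup(y2, true, unit)),  op(true, true) = op(true, true).
Decompose s/1: tup(op(x1, v), true, unit) = tup(y2, true, unit).
Decompose tup/3: op(x1, v) = y2,  true = true,  unit = unit.
Bind y2 := op(x1, v); no other remaining equation mentions y2.
Delete trivial equation true = true.
Delete trivial equation unit = unit.
Delete trivial equation op(true, true) = op(true, true).
Decompose g/2: tup(true, v, unit) = tup(true, op(unit, op(6, 6)), unit),  6 = 6.
Decompose tup/3: true = true,  v = op(unit, op(6, 6)),  unit = unit.
Delete trivial equation true = true.
Bind v := op(unit, op(6, 6)); substituting into the one remaining equation that mentions v gives: op(tup(true, op(unit, op(6, 6)), op(unit, op(6, 6))), m) = x1. Substituting into the earlier binding gives y2 := op(x1, op(unit, op(6, 6))).
Delete trivial equation unit = unit.
Delete trivial equation 6 = 6.
Bind x1 := op(tup(true, op(unit, op(6, 6)), op(unit, op(6, 6))), m). Substituting into the earlier binding gives y2 := op(op(tup(true, op(unit, op(6, 6)), op(unit, op(6, 6))), m), op(unit, op(6, 6))).
No equations remain and no clash or occurs-check failure arose, so a unifier exists.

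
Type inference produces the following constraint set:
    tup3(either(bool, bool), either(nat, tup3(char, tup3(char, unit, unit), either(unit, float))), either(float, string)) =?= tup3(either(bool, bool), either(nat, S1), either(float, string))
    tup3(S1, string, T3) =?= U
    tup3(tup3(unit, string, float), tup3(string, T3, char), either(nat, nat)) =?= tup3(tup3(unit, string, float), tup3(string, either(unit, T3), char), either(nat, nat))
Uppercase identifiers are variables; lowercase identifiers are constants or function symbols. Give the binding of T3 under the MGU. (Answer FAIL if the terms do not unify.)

Decompose tup3/3: either(bool, bool) =?= either(bool, bool),  either(nat, tup3(char, tup3(char, unit, unit), either(unit, float))) =?= either(nat, S1),  either(float, string) =?= either(float, string).
Delete trivial equation either(bool, bool) =?= either(bool, bool).
Decompose either/2: nat =?= nat,  tup3(char, tup3(char, unit, unit), either(unit, float)) =?= S1.
Delete trivial equation nat =?= nat.
Bind S1 := tup3(char, tup3(char, unit, unit), either(unit, float)); substituting into the one remaining equation that mentions S1 gives: tup3(tup3(char, tup3(char, unit, unit), either(unit, float)), string, T3) =?= U.
Delete trivial equation either(float, string) =?= either(float, string).
Bind U := tup3(tup3(char, tup3(char, unit, unit), either(unit, float)), string, T3); no other remaining equation mentions U.
Decompose tup3/3: tup3(unit, string, float) =?= tup3(unit, string, float),  tup3(string, T3, char) =?= tup3(string, either(unit, T3), char),  either(nat, nat) =?= either(nat, nat).
Delete trivial equation tup3(unit, string, float) =?= tup3(unit, string, float).
Decompose tup3/3: string =?= string,  T3 =?= either(unit, T3),  char =?= char.
Delete trivial equation string =?= string.
Occurs check fails: T3 occurs in either(unit, T3); the equation T3 =?= either(unit, T3) has no finite solution.

FAIL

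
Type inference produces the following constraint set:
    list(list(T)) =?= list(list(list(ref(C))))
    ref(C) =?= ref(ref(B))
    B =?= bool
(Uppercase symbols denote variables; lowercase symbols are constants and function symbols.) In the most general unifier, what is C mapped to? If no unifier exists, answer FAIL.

ref(bool)

Decompose list/1: list(T) =?= list(list(ref(C))).
Decompose list/1: T =?= list(ref(C)).
Bind T := list(ref(C)); no other remaining equation mentions T.
Decompose ref/1: C =?= ref(B).
Bind C := ref(B); no other remaining equation mentions C. Substituting into the earlier binding gives T := list(ref(ref(B))).
Bind B := bool. Substituting into the earlier bindings gives T := list(ref(ref(bool))), C := ref(bool).
MGU = { T -> list(ref(ref(bool))), C -> ref(bool), B -> bool }, so C -> ref(bool).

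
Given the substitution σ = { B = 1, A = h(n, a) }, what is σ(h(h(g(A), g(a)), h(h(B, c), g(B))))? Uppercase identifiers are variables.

Replace each occurrence of B with 1.
Replace each occurrence of A with h(n, a).
Result: h(h(g(h(n, a)), g(a)), h(h(1, c), g(1))).

h(h(g(h(n, a)), g(a)), h(h(1, c), g(1)))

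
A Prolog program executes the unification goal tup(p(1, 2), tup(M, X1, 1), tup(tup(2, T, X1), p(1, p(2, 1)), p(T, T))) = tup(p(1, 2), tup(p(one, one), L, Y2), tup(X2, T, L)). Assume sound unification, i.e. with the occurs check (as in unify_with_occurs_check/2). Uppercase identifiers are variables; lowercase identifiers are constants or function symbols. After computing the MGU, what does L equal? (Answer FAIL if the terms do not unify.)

Decompose tup/3: p(1, 2) = p(1, 2),  tup(M, X1, 1) = tup(p(one, one), L, Y2),  tup(tup(2, T, X1), p(1, p(2, 1)), p(T, T)) = tup(X2, T, L).
Delete trivial equation p(1, 2) = p(1, 2).
Decompose tup/3: M = p(one, one),  X1 = L,  1 = Y2.
Bind M := p(one, one); no other remaining equation mentions M.
Bind X1 := L; substituting into the one remaining equation that mentions X1 gives: tup(tup(2, T, L), p(1, p(2, 1)), p(T, T)) = tup(X2, T, L).
Bind Y2 := 1; no other remaining equation mentions Y2.
Decompose tup/3: tup(2, T, L) = X2,  p(1, p(2, 1)) = T,  p(T, T) = L.
Bind X2 := tup(2, T, L); no other remaining equation mentions X2.
Bind T := p(1, p(2, 1)); substituting into the remaining equation gives: p(p(1, p(2, 1)), p(1, p(2, 1))) = L. Substituting into the earlier binding gives X2 := tup(2, p(1, p(2, 1)), L).
Bind L := p(p(1, p(2, 1)), p(1, p(2, 1))). Substituting into the earlier bindings gives X1 := p(p(1, p(2, 1)), p(1, p(2, 1))), X2 := tup(2, p(1, p(2, 1)), p(p(1, p(2, 1)), p(1, p(2, 1)))).
MGU = { M ↦ p(one, one), X1 ↦ p(p(1, p(2, 1)), p(1, p(2, 1))), Y2 ↦ 1, X2 ↦ tup(2, p(1, p(2, 1)), p(p(1, p(2, 1)), p(1, p(2, 1)))), T ↦ p(1, p(2, 1)), L ↦ p(p(1, p(2, 1)), p(1, p(2, 1))) }, so L ↦ p(p(1, p(2, 1)), p(1, p(2, 1))).

p(p(1, p(2, 1)), p(1, p(2, 1)))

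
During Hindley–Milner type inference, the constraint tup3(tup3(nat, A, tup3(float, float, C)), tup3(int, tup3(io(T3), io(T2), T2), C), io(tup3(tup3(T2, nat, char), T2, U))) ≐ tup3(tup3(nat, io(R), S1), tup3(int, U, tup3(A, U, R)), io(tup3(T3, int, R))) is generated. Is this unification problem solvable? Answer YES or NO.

Decompose tup3/3: tup3(nat, A, tup3(float, float, C)) ≐ tup3(nat, io(R), S1),  tup3(int, tup3(io(T3), io(T2), T2), C) ≐ tup3(int, U, tup3(A, U, R)),  io(tup3(tup3(T2, nat, char), T2, U)) ≐ io(tup3(T3, int, R)).
Decompose tup3/3: nat ≐ nat,  A ≐ io(R),  tup3(float, float, C) ≐ S1.
Delete trivial equation nat ≐ nat.
Bind A := io(R); substituting into the one remaining equation that mentions A gives: tup3(int, tup3(io(T3), io(T2), T2), C) ≐ tup3(int, U, tup3(io(R), U, R)).
Bind S1 := tup3(float, float, C); no other remaining equation mentions S1.
Decompose tup3/3: int ≐ int,  tup3(io(T3), io(T2), T2) ≐ U,  C ≐ tup3(io(R), U, R).
Delete trivial equation int ≐ int.
Bind U := tup3(io(T3), io(T2), T2); substituting into the remaining equations gives: C ≐ tup3(io(R), tup3(io(T3), io(T2), T2), R),  io(tup3(tup3(T2, nat, char), T2, tup3(io(T3), io(T2), T2))) ≐ io(tup3(T3, int, R)).
Bind C := tup3(io(R), tup3(io(T3), io(T2), T2), R); no other remaining equation mentions C. Substituting into the earlier binding gives S1 := tup3(float, float, tup3(io(R), tup3(io(T3), io(T2), T2), R)).
Decompose io/1: tup3(tup3(T2, nat, char), T2, tup3(io(T3), io(T2), T2)) ≐ tup3(T3, int, R).
Decompose tup3/3: tup3(T2, nat, char) ≐ T3,  T2 ≐ int,  tup3(io(T3), io(T2), T2) ≐ R.
Bind T3 := tup3(T2, nat, char); substituting into the one remaining equation that mentions T3 gives: tup3(io(tup3(T2, nat, char)), io(T2), T2) ≐ R. Substituting into the earlier bindings gives S1 := tup3(float, float, tup3(io(R), tup3(io(tup3(T2, nat, char)), io(T2), T2), R)), U := tup3(io(tup3(T2, nat, char)), io(T2), T2), C := tup3(io(R), tup3(io(tup3(T2, nat, char)), io(T2), T2), R).
Bind T2 := int; substituting into the remaining equation gives: tup3(io(tup3(int, nat, char)), io(int), int) ≐ R. Substituting into the earlier bindings gives S1 := tup3(float, float, tup3(io(R), tup3(io(tup3(int, nat, char)), io(int), int), R)), U := tup3(io(tup3(int, nat, char)), io(int), int), C := tup3(io(R), tup3(io(tup3(int, nat, char)), io(int), int), R), T3 := tup3(int, nat, char).
Bind R := tup3(io(tup3(int, nat, char)), io(int), int). Substituting into the earlier bindings gives A := io(tup3(io(tup3(int, nat, char)), io(int), int)), S1 := tup3(float, float, tup3(io(tup3(io(tup3(int, nat, char)), io(int), int)), tup3(io(tup3(int, nat, char)), io(int), int), tup3(io(tup3(int, nat, char)), io(int), int))), C := tup3(io(tup3(io(tup3(int, nat, char)), io(int), int)), tup3(io(tup3(int, nat, char)), io(int), int), tup3(io(tup3(int, nat, char)), io(int), int)).
No equations remain and no clash or occurs-check failure arose, so a unifier exists.

YES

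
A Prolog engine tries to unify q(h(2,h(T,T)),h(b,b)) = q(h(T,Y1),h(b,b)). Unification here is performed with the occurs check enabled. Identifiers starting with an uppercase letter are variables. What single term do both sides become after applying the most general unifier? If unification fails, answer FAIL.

q(h(2,h(2,2)),h(b,b))

Decompose q/2: h(2,h(T,T)) = h(T,Y1),  h(b,b) = h(b,b).
Decompose h/2: 2 = T,  h(T,T) = Y1.
Bind T := 2; substituting into the one remaining equation that mentions T gives: h(2,2) = Y1.
Bind Y1 := h(2,2); no other remaining equation mentions Y1.
Delete trivial equation h(b,b) = h(b,b).
Applying the MGU to either side gives q(h(2,h(2,2)),h(b,b)).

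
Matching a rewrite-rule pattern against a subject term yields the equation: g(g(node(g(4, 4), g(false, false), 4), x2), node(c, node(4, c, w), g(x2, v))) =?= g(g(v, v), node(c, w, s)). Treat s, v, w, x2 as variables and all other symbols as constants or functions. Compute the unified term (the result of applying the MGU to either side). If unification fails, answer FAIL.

FAIL

Decompose g/2: g(node(g(4, 4), g(false, false), 4), x2) =?= g(v, v),  node(c, node(4, c, w), g(x2, v)) =?= node(c, w, s).
Decompose g/2: node(g(4, 4), g(false, false), 4) =?= v,  x2 =?= v.
Bind v := node(g(4, 4), g(false, false), 4); substituting into the remaining equations gives: x2 =?= node(g(4, 4), g(false, false), 4),  node(c, node(4, c, w), g(x2, node(g(4, 4), g(false, false), 4))) =?= node(c, w, s).
Bind x2 := node(g(4, 4), g(false, false), 4); substituting into the remaining equation gives: node(c, node(4, c, w), g(node(g(4, 4), g(false, false), 4), node(g(4, 4), g(false, false), 4))) =?= node(c, w, s).
Decompose node/3: c =?= c,  node(4, c, w) =?= w,  g(node(g(4, 4), g(false, false), 4), node(g(4, 4), g(false, false), 4)) =?= s.
Delete trivial equation c =?= c.
Occurs check fails: w occurs in node(4, c, w); the equation w =?= node(4, c, w) has no finite solution.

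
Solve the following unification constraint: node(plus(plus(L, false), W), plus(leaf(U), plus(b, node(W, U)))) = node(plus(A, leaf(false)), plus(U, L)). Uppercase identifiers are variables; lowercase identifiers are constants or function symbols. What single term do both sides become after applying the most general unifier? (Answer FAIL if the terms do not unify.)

FAIL

Decompose node/2: plus(plus(L, false), W) = plus(A, leaf(false)),  plus(leaf(U), plus(b, node(W, U))) = plus(U, L).
Decompose plus/2: plus(L, false) = A,  W = leaf(false).
Bind A := plus(L, false); no other remaining equation mentions A.
Bind W := leaf(false); substituting into the remaining equation gives: plus(leaf(U), plus(b, node(leaf(false), U))) = plus(U, L).
Decompose plus/2: leaf(U) = U,  plus(b, node(leaf(false), U)) = L.
Occurs check fails: U occurs in leaf(U); the equation U = leaf(U) has no finite solution.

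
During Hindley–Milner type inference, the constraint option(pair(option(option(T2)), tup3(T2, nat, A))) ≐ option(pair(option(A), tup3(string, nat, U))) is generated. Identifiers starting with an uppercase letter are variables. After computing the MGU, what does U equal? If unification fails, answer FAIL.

option(string)

Decompose option/1: pair(option(option(T2)), tup3(T2, nat, A)) ≐ pair(option(A), tup3(string, nat, U)).
Decompose pair/2: option(option(T2)) ≐ option(A),  tup3(T2, nat, A) ≐ tup3(string, nat, U).
Decompose option/1: option(T2) ≐ A.
Bind A := option(T2); substituting into the remaining equation gives: tup3(T2, nat, option(T2)) ≐ tup3(string, nat, U).
Decompose tup3/3: T2 ≐ string,  nat ≐ nat,  option(T2) ≐ U.
Bind T2 := string; substituting into the one remaining equation that mentions T2 gives: option(string) ≐ U. Substituting into the earlier binding gives A := option(string).
Delete trivial equation nat ≐ nat.
Bind U := option(string).
MGU = { A -> option(string), T2 -> string, U -> option(string) }, so U -> option(string).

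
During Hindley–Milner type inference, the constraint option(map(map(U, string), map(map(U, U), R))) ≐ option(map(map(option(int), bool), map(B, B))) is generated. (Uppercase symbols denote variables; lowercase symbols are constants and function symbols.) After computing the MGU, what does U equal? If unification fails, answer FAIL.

FAIL

Decompose option/1: map(map(U, string), map(map(U, U), R)) ≐ map(map(option(int), bool), map(B, B)).
Decompose map/2: map(U, string) ≐ map(option(int), bool),  map(map(U, U), R) ≐ map(B, B).
Decompose map/2: U ≐ option(int),  string ≐ bool.
Bind U := option(int); substituting into the one remaining equation that mentions U gives: map(map(option(int), option(int)), R) ≐ map(B, B).
Clash: constants string and bool differ; no unifier exists.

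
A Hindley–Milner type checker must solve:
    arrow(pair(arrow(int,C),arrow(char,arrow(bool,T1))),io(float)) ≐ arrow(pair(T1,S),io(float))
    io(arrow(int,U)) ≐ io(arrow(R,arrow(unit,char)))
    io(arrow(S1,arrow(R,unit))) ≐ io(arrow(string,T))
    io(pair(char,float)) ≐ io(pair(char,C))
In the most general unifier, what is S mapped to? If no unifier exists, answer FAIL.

Decompose arrow/2: pair(arrow(int,C),arrow(char,arrow(bool,T1))) ≐ pair(T1,S),  io(float) ≐ io(float).
Decompose pair/2: arrow(int,C) ≐ T1,  arrow(char,arrow(bool,T1)) ≐ S.
Bind T1 := arrow(int,C); substituting into the one remaining equation that mentions T1 gives: arrow(char,arrow(bool,arrow(int,C))) ≐ S.
Bind S := arrow(char,arrow(bool,arrow(int,C))); no other remaining equation mentions S.
Delete trivial equation io(float) ≐ io(float).
Decompose io/1: arrow(int,U) ≐ arrow(R,arrow(unit,char)).
Decompose arrow/2: int ≐ R,  U ≐ arrow(unit,char).
Bind R := int; substituting into the one remaining equation that mentions R gives: io(arrow(S1,arrow(int,unit))) ≐ io(arrow(string,T)).
Bind U := arrow(unit,char); no other remaining equation mentions U.
Decompose io/1: arrow(S1,arrow(int,unit)) ≐ arrow(string,T).
Decompose arrow/2: S1 ≐ string,  arrow(int,unit) ≐ T.
Bind S1 := string; no other remaining equation mentions S1.
Bind T := arrow(int,unit); no other remaining equation mentions T.
Decompose io/1: pair(char,float) ≐ pair(char,C).
Decompose pair/2: char ≐ char,  float ≐ C.
Delete trivial equation char ≐ char.
Bind C := float. Substituting into the earlier bindings gives T1 := arrow(int,float), S := arrow(char,arrow(bool,arrow(int,float))).
MGU = { T1 ↦ arrow(int,float), S ↦ arrow(char,arrow(bool,arrow(int,float))), R ↦ int, U ↦ arrow(unit,char), S1 ↦ string, T ↦ arrow(int,unit), C ↦ float }, so S ↦ arrow(char,arrow(bool,arrow(int,float))).

arrow(char,arrow(bool,arrow(int,float)))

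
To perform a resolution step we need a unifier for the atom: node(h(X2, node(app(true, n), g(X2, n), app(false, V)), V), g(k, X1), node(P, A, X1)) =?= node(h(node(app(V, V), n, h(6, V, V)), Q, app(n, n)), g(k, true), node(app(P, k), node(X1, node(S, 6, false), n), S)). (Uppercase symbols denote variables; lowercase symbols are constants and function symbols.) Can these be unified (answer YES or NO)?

Decompose node/3: h(X2, node(app(true, n), g(X2, n), app(false, V)), V) =?= h(node(app(V, V), n, h(6, V, V)), Q, app(n, n)),  g(k, X1) =?= g(k, true),  node(P, A, X1) =?= node(app(P, k), node(X1, node(S, 6, false), n), S).
Decompose h/3: X2 =?= node(app(V, V), n, h(6, V, V)),  node(app(true, n), g(X2, n), app(false, V)) =?= Q,  V =?= app(n, n).
Bind X2 := node(app(V, V), n, h(6, V, V)); substituting into the one remaining equation that mentions X2 gives: node(app(true, n), g(node(app(V, V), n, h(6, V, V)), n), app(false, V)) =?= Q.
Bind Q := node(app(true, n), g(node(app(V, V), n, h(6, V, V)), n), app(false, V)); no other remaining equation mentions Q.
Bind V := app(n, n); no other remaining equation mentions V. Substituting into the earlier bindings gives X2 := node(app(app(n, n), app(n, n)), n, h(6, app(n, n), app(n, n))), Q := node(app(true, n), g(node(app(app(n, n), app(n, n)), n, h(6, app(n, n), app(n, n))), n), app(false, app(n, n))).
Decompose g/2: k =?= k,  X1 =?= true.
Delete trivial equation k =?= k.
Bind X1 := true; substituting into the remaining equation gives: node(P, A, true) =?= node(app(P, k), node(true, node(S, 6, false), n), S).
Decompose node/3: P =?= app(P, k),  A =?= node(true, node(S, 6, false), n),  true =?= S.
Occurs check fails: P occurs in app(P, k); the equation P =?= app(P, k) has no finite solution.

NO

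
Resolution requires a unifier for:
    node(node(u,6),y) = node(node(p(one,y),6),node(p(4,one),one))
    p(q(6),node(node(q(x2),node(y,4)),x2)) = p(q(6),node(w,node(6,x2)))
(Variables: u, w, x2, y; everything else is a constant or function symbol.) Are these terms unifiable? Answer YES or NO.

Decompose node/2: node(u,6) = node(p(one,y),6),  y = node(p(4,one),one).
Decompose node/2: u = p(one,y),  6 = 6.
Bind u := p(one,y); no other remaining equation mentions u.
Delete trivial equation 6 = 6.
Bind y := node(p(4,one),one); substituting into the remaining equation gives: p(q(6),node(node(q(x2),node(node(p(4,one),one),4)),x2)) = p(q(6),node(w,node(6,x2))). Substituting into the earlier binding gives u := p(one,node(p(4,one),one)).
Decompose p/2: q(6) = q(6),  node(node(q(x2),node(node(p(4,one),one),4)),x2) = node(w,node(6,x2)).
Delete trivial equation q(6) = q(6).
Decompose node/2: node(q(x2),node(node(p(4,one),one),4)) = w,  x2 = node(6,x2).
Bind w := node(q(x2),node(node(p(4,one),one),4)); no other remaining equation mentions w.
Occurs check fails: x2 occurs in node(6,x2); the equation x2 = node(6,x2) has no finite solution.

NO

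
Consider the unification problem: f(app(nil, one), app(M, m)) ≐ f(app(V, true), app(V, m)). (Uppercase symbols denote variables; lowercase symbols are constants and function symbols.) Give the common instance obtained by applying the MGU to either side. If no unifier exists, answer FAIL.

FAIL

Decompose f/2: app(nil, one) ≐ app(V, true),  app(M, m) ≐ app(V, m).
Decompose app/2: nil ≐ V,  one ≐ true.
Bind V := nil; substituting into the one remaining equation that mentions V gives: app(M, m) ≐ app(nil, m).
Clash: constants one and true differ; no unifier exists.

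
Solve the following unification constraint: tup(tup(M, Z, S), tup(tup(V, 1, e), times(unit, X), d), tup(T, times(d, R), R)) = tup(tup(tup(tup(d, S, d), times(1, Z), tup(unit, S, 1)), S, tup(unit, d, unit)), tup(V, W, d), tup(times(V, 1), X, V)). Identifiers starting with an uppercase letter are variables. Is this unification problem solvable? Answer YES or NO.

NO

Decompose tup/3: tup(M, Z, S) = tup(tup(tup(d, S, d), times(1, Z), tup(unit, S, 1)), S, tup(unit, d, unit)),  tup(tup(V, 1, e), times(unit, X), d) = tup(V, W, d),  tup(T, times(d, R), R) = tup(times(V, 1), X, V).
Decompose tup/3: M = tup(tup(d, S, d), times(1, Z), tup(unit, S, 1)),  Z = S,  S = tup(unit, d, unit).
Bind M := tup(tup(d, S, d), times(1, Z), tup(unit, S, 1)); no other remaining equation mentions M.
Bind Z := S; no other remaining equation mentions Z. Substituting into the earlier binding gives M := tup(tup(d, S, d), times(1, S), tup(unit, S, 1)).
Bind S := tup(unit, d, unit); no other remaining equation mentions S. Substituting into the earlier bindings gives M := tup(tup(d, tup(unit, d, unit), d), times(1, tup(unit, d, unit)), tup(unit, tup(unit, d, unit), 1)), Z := tup(unit, d, unit).
Decompose tup/3: tup(V, 1, e) = V,  times(unit, X) = W,  d = d.
Occurs check fails: V occurs in tup(V, 1, e); the equation V = tup(V, 1, e) has no finite solution.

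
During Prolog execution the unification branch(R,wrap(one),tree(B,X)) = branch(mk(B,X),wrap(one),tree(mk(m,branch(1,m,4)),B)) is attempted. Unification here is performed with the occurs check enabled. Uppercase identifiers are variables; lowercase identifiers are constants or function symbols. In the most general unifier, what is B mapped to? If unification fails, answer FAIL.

mk(m,branch(1,m,4))

Decompose branch/3: R = mk(B,X),  wrap(one) = wrap(one),  tree(B,X) = tree(mk(m,branch(1,m,4)),B).
Bind R := mk(B,X); no other remaining equation mentions R.
Delete trivial equation wrap(one) = wrap(one).
Decompose tree/2: B = mk(m,branch(1,m,4)),  X = B.
Bind B := mk(m,branch(1,m,4)); substituting into the remaining equation gives: X = mk(m,branch(1,m,4)). Substituting into the earlier binding gives R := mk(mk(m,branch(1,m,4)),X).
Bind X := mk(m,branch(1,m,4)). Substituting into the earlier binding gives R := mk(mk(m,branch(1,m,4)),mk(m,branch(1,m,4))).
MGU = { R -> mk(mk(m,branch(1,m,4)),mk(m,branch(1,m,4))), B -> mk(m,branch(1,m,4)), X -> mk(m,branch(1,m,4)) }, so B -> mk(m,branch(1,m,4)).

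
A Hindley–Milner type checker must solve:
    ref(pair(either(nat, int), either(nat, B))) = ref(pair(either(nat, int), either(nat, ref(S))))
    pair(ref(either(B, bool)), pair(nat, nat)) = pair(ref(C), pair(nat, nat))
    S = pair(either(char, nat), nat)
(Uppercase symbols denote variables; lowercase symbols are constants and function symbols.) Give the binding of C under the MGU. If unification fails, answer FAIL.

either(ref(pair(either(char, nat), nat)), bool)

Decompose ref/1: pair(either(nat, int), either(nat, B)) = pair(either(nat, int), either(nat, ref(S))).
Decompose pair/2: either(nat, int) = either(nat, int),  either(nat, B) = either(nat, ref(S)).
Delete trivial equation either(nat, int) = either(nat, int).
Decompose either/2: nat = nat,  B = ref(S).
Delete trivial equation nat = nat.
Bind B := ref(S); substituting into the one remaining equation that mentions B gives: pair(ref(either(ref(S), bool)), pair(nat, nat)) = pair(ref(C), pair(nat, nat)).
Decompose pair/2: ref(either(ref(S), bool)) = ref(C),  pair(nat, nat) = pair(nat, nat).
Decompose ref/1: either(ref(S), bool) = C.
Bind C := either(ref(S), bool); no other remaining equation mentions C.
Delete trivial equation pair(nat, nat) = pair(nat, nat).
Bind S := pair(either(char, nat), nat). Substituting into the earlier bindings gives B := ref(pair(either(char, nat), nat)), C := either(ref(pair(either(char, nat), nat)), bool).
MGU = { B := ref(pair(either(char, nat), nat)), C := either(ref(pair(either(char, nat), nat)), bool), S := pair(either(char, nat), nat) }, so C := either(ref(pair(either(char, nat), nat)), bool).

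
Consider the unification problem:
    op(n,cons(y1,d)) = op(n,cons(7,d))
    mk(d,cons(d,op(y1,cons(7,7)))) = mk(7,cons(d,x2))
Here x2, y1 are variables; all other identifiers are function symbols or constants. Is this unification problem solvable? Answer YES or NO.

NO

Decompose op/2: n = n,  cons(y1,d) = cons(7,d).
Delete trivial equation n = n.
Decompose cons/2: y1 = 7,  d = d.
Bind y1 := 7; substituting into the one remaining equation that mentions y1 gives: mk(d,cons(d,op(7,cons(7,7)))) = mk(7,cons(d,x2)).
Delete trivial equation d = d.
Decompose mk/2: d = 7,  cons(d,op(7,cons(7,7))) = cons(d,x2).
Clash: constants d and 7 differ; no unifier exists.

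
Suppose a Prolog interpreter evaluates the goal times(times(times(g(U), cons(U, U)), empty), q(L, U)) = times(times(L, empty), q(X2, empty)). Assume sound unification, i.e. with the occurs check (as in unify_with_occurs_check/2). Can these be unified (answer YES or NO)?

Decompose times/2: times(times(g(U), cons(U, U)), empty) = times(L, empty),  q(L, U) = q(X2, empty).
Decompose times/2: times(g(U), cons(U, U)) = L,  empty = empty.
Bind L := times(g(U), cons(U, U)); substituting into the one remaining equation that mentions L gives: q(times(g(U), cons(U, U)), U) = q(X2, empty).
Delete trivial equation empty = empty.
Decompose q/2: times(g(U), cons(U, U)) = X2,  U = empty.
Bind X2 := times(g(U), cons(U, U)); no other remaining equation mentions X2.
Bind U := empty. Substituting into the earlier bindings gives L := times(g(empty), cons(empty, empty)), X2 := times(g(empty), cons(empty, empty)).
No equations remain and no clash or occurs-check failure arose, so a unifier exists.

YES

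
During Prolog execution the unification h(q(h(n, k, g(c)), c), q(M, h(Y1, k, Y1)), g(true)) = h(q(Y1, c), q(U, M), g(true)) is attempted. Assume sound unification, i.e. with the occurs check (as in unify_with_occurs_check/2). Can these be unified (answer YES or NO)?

YES

Decompose h/3: q(h(n, k, g(c)), c) = q(Y1, c),  q(M, h(Y1, k, Y1)) = q(U, M),  g(true) = g(true).
Decompose q/2: h(n, k, g(c)) = Y1,  c = c.
Bind Y1 := h(n, k, g(c)); substituting into the one remaining equation that mentions Y1 gives: q(M, h(h(n, k, g(c)), k, h(n, k, g(c)))) = q(U, M).
Delete trivial equation c = c.
Decompose q/2: M = U,  h(h(n, k, g(c)), k, h(n, k, g(c))) = M.
Bind M := U; substituting into the one remaining equation that mentions M gives: h(h(n, k, g(c)), k, h(n, k, g(c))) = U.
Bind U := h(h(n, k, g(c)), k, h(n, k, g(c))); no other remaining equation mentions U. Substituting into the earlier binding gives M := h(h(n, k, g(c)), k, h(n, k, g(c))).
Delete trivial equation g(true) = g(true).
No equations remain and no clash or occurs-check failure arose, so a unifier exists.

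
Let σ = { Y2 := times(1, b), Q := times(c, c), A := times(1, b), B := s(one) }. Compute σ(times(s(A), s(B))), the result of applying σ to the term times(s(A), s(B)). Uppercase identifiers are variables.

Replace each occurrence of A with times(1, b).
Replace each occurrence of B with s(one).
Result: times(s(times(1, b)), s(s(one))).

times(s(times(1, b)), s(s(one)))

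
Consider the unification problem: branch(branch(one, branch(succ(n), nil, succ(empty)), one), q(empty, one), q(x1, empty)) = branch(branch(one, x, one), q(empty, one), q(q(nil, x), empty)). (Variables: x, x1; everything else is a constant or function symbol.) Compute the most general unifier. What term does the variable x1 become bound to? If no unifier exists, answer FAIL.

Decompose branch/3: branch(one, branch(succ(n), nil, succ(empty)), one) = branch(one, x, one),  q(empty, one) = q(empty, one),  q(x1, empty) = q(q(nil, x), empty).
Decompose branch/3: one = one,  branch(succ(n), nil, succ(empty)) = x,  one = one.
Delete trivial equation one = one.
Bind x := branch(succ(n), nil, succ(empty)); substituting into the one remaining equation that mentions x gives: q(x1, empty) = q(q(nil, branch(succ(n), nil, succ(empty))), empty).
Delete trivial equation one = one.
Delete trivial equation q(empty, one) = q(empty, one).
Decompose q/2: x1 = q(nil, branch(succ(n), nil, succ(empty))),  empty = empty.
Bind x1 := q(nil, branch(succ(n), nil, succ(empty))); no other remaining equation mentions x1.
Delete trivial equation empty = empty.
MGU = { x ↦ branch(succ(n), nil, succ(empty)), x1 ↦ q(nil, branch(succ(n), nil, succ(empty))) }, so x1 ↦ q(nil, branch(succ(n), nil, succ(empty))).

q(nil, branch(succ(n), nil, succ(empty)))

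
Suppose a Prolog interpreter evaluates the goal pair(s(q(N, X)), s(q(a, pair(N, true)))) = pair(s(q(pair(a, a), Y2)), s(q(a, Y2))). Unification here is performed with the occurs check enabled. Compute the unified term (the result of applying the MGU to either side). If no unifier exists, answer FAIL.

Decompose pair/2: s(q(N, X)) = s(q(pair(a, a), Y2)),  s(q(a, pair(N, true))) = s(q(a, Y2)).
Decompose s/1: q(N, X) = q(pair(a, a), Y2).
Decompose q/2: N = pair(a, a),  X = Y2.
Bind N := pair(a, a); substituting into the one remaining equation that mentions N gives: s(q(a, pair(pair(a, a), true))) = s(q(a, Y2)).
Bind X := Y2; no other remaining equation mentions X.
Decompose s/1: q(a, pair(pair(a, a), true)) = q(a, Y2).
Decompose q/2: a = a,  pair(pair(a, a), true) = Y2.
Delete trivial equation a = a.
Bind Y2 := pair(pair(a, a), true). Substituting into the earlier binding gives X := pair(pair(a, a), true).
Applying the MGU to either side gives pair(s(q(pair(a, a), pair(pair(a, a), true))), s(q(a, pair(pair(a, a), true)))).

pair(s(q(pair(a, a), pair(pair(a, a), true))), s(q(a, pair(pair(a, a), true))))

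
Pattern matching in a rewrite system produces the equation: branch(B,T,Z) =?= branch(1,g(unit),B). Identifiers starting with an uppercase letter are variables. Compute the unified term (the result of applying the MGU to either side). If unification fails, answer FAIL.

Decompose branch/3: B =?= 1,  T =?= g(unit),  Z =?= B.
Bind B := 1; substituting into the one remaining equation that mentions B gives: Z =?= 1.
Bind T := g(unit); no other remaining equation mentions T.
Bind Z := 1.
Applying the MGU to either side gives branch(1,g(unit),1).

branch(1,g(unit),1)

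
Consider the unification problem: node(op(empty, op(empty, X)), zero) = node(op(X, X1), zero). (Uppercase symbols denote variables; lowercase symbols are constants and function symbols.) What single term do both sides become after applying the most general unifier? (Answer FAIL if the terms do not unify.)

Decompose node/2: op(empty, op(empty, X)) = op(X, X1),  zero = zero.
Decompose op/2: empty = X,  op(empty, X) = X1.
Bind X := empty; substituting into the one remaining equation that mentions X gives: op(empty, empty) = X1.
Bind X1 := op(empty, empty); no other remaining equation mentions X1.
Delete trivial equation zero = zero.
Applying the MGU to either side gives node(op(empty, op(empty, empty)), zero).

node(op(empty, op(empty, empty)), zero)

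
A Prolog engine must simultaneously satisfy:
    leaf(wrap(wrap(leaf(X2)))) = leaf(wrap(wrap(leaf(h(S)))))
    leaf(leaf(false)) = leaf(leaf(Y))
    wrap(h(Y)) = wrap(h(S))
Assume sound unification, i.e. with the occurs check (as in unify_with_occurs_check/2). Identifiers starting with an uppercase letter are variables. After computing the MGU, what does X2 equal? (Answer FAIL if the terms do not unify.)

Decompose leaf/1: wrap(wrap(leaf(X2))) = wrap(wrap(leaf(h(S)))).
Decompose wrap/1: wrap(leaf(X2)) = wrap(leaf(h(S))).
Decompose wrap/1: leaf(X2) = leaf(h(S)).
Decompose leaf/1: X2 = h(S).
Bind X2 := h(S); no other remaining equation mentions X2.
Decompose leaf/1: leaf(false) = leaf(Y).
Decompose leaf/1: false = Y.
Bind Y := false; substituting into the remaining equation gives: wrap(h(false)) = wrap(h(S)).
Decompose wrap/1: h(false) = h(S).
Decompose h/1: false = S.
Bind S := false. Substituting into the earlier binding gives X2 := h(false).
MGU = { X2 -> h(false), Y -> false, S -> false }, so X2 -> h(false).

h(false)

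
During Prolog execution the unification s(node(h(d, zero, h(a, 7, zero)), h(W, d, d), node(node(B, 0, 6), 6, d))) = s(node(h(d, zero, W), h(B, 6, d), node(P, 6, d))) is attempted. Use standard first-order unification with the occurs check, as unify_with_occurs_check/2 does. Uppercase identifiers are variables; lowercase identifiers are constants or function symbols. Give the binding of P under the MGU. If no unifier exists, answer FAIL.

Decompose s/1: node(h(d, zero, h(a, 7, zero)), h(W, d, d), node(node(B, 0, 6), 6, d)) = node(h(d, zero, W), h(B, 6, d), node(P, 6, d)).
Decompose node/3: h(d, zero, h(a, 7, zero)) = h(d, zero, W),  h(W, d, d) = h(B, 6, d),  node(node(B, 0, 6), 6, d) = node(P, 6, d).
Decompose h/3: d = d,  zero = zero,  h(a, 7, zero) = W.
Delete trivial equation d = d.
Delete trivial equation zero = zero.
Bind W := h(a, 7, zero); substituting into the one remaining equation that mentions W gives: h(h(a, 7, zero), d, d) = h(B, 6, d).
Decompose h/3: h(a, 7, zero) = B,  d = 6,  d = d.
Bind B := h(a, 7, zero); substituting into the one remaining equation that mentions B gives: node(node(h(a, 7, zero), 0, 6), 6, d) = node(P, 6, d).
Clash: constants d and 6 differ; no unifier exists.

FAIL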